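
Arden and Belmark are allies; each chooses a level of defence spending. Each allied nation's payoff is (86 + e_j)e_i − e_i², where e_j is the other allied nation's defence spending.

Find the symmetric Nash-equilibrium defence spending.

Arden's payoff is (86 + e_B)e_A − e_A².
∂π/∂e_A = 86 + e_B − 2e_A = 0, so e_A = 43 + 0.5e_B.
By symmetry e_B = e_A; substituting into the reaction function, 0.5e_A = 43 and e_A = 86.

86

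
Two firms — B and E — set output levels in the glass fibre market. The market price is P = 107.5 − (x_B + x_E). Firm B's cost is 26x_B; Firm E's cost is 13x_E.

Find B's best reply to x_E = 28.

Firm B's profit: π = x_B(107.5 − (x_B + x_E)) − 26x_B.
∂π/∂x_B = 81.5 − 2x_B − x_E = 0, so x_B = 40.75 − 0.5x_E.
At x_E = 28: x_B = 40.75 − 0.5·28 = 26.75.

26.75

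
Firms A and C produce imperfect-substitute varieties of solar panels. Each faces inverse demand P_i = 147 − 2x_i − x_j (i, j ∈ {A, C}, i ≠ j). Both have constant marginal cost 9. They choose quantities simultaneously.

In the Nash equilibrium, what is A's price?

Firm A's profit: π = x_A(147 − 2x_A − x_C) − 9x_A.
∂π/∂x_A = 138 − 4x_A − x_C = 0 ⇒ x_A = 34.5 − 0.25x_C.
The game is symmetric, so in equilibrium x_C = x_A: the reaction function gives 1.25x_A = 34.5, hence x_A = 27.6.
P_A = 147 − 2·27.6 − 27.6 = 64.2.

64.2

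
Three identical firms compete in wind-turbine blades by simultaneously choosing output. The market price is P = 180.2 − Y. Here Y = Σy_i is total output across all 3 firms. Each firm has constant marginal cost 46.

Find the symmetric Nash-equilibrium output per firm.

A representative firm's profit is π_i = y_i(180.2 − Y) − 46y_i, with Y = y_i + Σ_{j≠i} y_j.
First-order condition: 134.2 − 2y_i − Σ_{j≠i} y_j = 0.
With identical firms, set every y_j = y: then 134.2 − 2y − 2y = 0, i.e. y = 134.2/4 = 33.55.

33.55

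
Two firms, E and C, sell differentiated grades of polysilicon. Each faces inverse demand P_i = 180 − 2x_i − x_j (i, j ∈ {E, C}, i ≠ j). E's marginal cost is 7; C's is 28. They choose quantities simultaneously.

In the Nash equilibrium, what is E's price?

79

Firm E's profit: π = x_E(180 − 2x_E − x_C) − 7x_E.
∂π/∂x_E = 173 − 4x_E − x_C = 0 ⇒ x_E = 43.25 − 0.25x_C.
Similarly x_C = 38 − 0.25x_E.
Solving the two reaction functions simultaneously: (1 − (−0.25)(−0.25))x_E = 43.25 − 0.25·38, so 0.9375x_E = 33.75 and x_E = 36.
Then x_C = 38 − 0.25·36 = 29.
P_E = 180 − 2·36 − 29 = 79.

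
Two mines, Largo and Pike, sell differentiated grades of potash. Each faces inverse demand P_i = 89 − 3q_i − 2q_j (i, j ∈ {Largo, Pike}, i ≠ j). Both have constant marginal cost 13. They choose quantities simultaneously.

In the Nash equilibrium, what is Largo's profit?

270.75

Mine Largo's profit: π = q_{Largo}(89 − 3q_{Largo} − 2q_{Pike}) − 13q_{Largo}.
∂π/∂q_{Largo} = 76 − 6q_{Largo} − 2q_{Pike} = 0 ⇒ q_{Largo} = 38/3 − (1/3)q_{Pike}.
Setting q_{Largo} = q_{Pike} in the reaction function: q_{Largo} = 38/3 − (1/3)q_{Largo}, so q_{Largo} = (38/3) / (4/3) = 9.5.
P_{Largo} = 89 − 3·9.5 − 2·9.5 = 41.5.
Profit = (41.5 − 13)·9.5 = 270.75.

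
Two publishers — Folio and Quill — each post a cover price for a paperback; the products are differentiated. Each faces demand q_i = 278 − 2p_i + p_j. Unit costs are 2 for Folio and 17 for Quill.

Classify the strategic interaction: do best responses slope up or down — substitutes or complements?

Folio's profit: π = (p_{Folio} − 2)(278 − 2p_{Folio} + p_{Quill}).
∂π/∂p_{Folio} = 282 − 4p_{Folio} + p_{Quill} = 0 ⇒ p_{Folio} = 70.5 + 0.25p_{Quill}.
The best-response slope dp_{Folio}/dp_{Quill} = 0.25 > 0: the reaction function is upward-sloping, so the choices are strategic complements.

strategic complements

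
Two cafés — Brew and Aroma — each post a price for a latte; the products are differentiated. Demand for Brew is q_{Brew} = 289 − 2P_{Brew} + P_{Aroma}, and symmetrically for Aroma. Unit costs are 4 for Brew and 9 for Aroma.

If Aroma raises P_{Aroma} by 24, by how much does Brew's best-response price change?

6

Brew's profit: π = (P_{Brew} − 4)(289 − 2P_{Brew} + P_{Aroma}).
∂π/∂P_{Brew} = 297 − 4P_{Brew} + P_{Aroma} = 0 ⇒ P_{Brew} = 74.25 + 0.25P_{Aroma}.
The reaction-function slope is 0.25, so a 24-unit rise in P_{Aroma} moves P_{Brew} by 0.25 × 24 = 6. Brew's best response rises — the actions are strategic complements.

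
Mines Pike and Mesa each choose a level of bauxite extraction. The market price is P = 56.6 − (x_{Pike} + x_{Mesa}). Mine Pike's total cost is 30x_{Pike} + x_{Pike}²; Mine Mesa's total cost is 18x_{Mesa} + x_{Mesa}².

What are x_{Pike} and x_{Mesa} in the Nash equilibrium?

Mine Pike's profit: π = x_{Pike}(56.6 − (x_{Pike} + x_{Mesa})) − 30x_{Pike} − x_{Pike}².
∂π/∂x_{Pike} = 26.6 − 4x_{Pike} − x_{Mesa} = 0, so x_{Pike} = 6.65 − 0.25x_{Mesa}.
By the same steps for Mesa: x_{Mesa} = 9.65 − 0.25x_{Pike}.
Plugging x_{Mesa} into Pike's best response: x_{Pike} = 6.65 − 0.25(9.65 − 0.25x_{Pike}) ⇒ 0.9375x_{Pike} = 4.2375, so x_{Pike} = 4.52.
Then x_{Mesa} = 9.65 − 0.25·4.52 = 8.52.

4.52, 8.52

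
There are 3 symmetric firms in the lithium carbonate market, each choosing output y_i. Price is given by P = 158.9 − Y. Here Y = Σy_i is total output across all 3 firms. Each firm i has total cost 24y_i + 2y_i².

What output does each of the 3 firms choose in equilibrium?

16.8625

A representative firm's profit is π_i = y_i(158.9 − Y) − 24y_i − 2y_i², with Y = y_i + Σ_{j≠i} y_j.
First-order condition: 134.9 − 6y_i − Σ_{j≠i} y_j = 0.
Imposing symmetry (y_j = y for all j) turns Σ_{j≠i} y_j into 2y, so 134.9 = 8y and y = 16.8625.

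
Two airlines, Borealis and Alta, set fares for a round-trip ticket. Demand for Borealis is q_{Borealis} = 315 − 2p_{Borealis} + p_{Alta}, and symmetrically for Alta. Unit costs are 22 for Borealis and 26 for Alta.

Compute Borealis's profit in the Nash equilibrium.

Borealis's profit: π = (p_{Borealis} − 22)(315 − 2p_{Borealis} + p_{Alta}).
∂π/∂p_{Borealis} = 359 − 4p_{Borealis} + p_{Alta} = 0 ⇒ p_{Borealis} = 89.75 + 0.25p_{Alta}.
Similarly p_{Alta} = 91.75 + 0.25p_{Borealis}.
Substituting the second reaction function into the first: p_{Borealis} = 89.75 + 0.25(91.75 + 0.25p_{Borealis}), which gives 0.9375p_{Borealis} = 112.6875 ⇒ p_{Borealis} = 120.2.
Then p_{Alta} = 91.75 + 0.25·120.2 = 121.8.
q_{Borealis} = 315 − 2·120.2 + 121.8 = 196.4.
Profit = (120.2 − 22)·196.4 = 19286.48.

19286.48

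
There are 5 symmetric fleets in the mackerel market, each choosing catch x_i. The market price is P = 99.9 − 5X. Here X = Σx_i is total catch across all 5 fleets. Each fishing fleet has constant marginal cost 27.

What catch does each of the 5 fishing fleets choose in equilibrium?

2.43

A representative fishing fleet's profit is π_i = x_i(99.9 − 5X) − 27x_i, with X = x_i + Σ_{j≠i} x_j.
First-order condition: 72.9 − 10x_i − 5Σ_{j≠i} x_j = 0.
In a symmetric equilibrium every fishing fleet chooses the same x, so Σ_{j≠i} x_j = 4x. The condition becomes 72.9 − 30x = 0, giving x = 72.9/30 = 2.43.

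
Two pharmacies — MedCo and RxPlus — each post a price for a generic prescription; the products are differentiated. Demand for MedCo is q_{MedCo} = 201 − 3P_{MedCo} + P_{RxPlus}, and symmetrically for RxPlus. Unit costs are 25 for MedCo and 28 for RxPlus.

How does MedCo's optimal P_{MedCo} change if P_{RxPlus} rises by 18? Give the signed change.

MedCo's profit: π = (P_{MedCo} − 25)(201 − 3P_{MedCo} + P_{RxPlus}).
∂π/∂P_{MedCo} = 276 − 6P_{MedCo} + P_{RxPlus} = 0 ⇒ P_{MedCo} = 46 + (1/6)P_{RxPlus}.
The reaction-function slope is 1/6, so an 18-unit rise in P_{RxPlus} moves P_{MedCo} by 1/6 × 18 = 3. MedCo's best response rises — the actions are strategic complements.

3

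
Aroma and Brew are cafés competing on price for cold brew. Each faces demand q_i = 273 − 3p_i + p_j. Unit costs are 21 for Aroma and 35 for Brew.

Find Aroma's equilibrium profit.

Aroma's profit: π = (p_{Aroma} − 21)(273 − 3p_{Aroma} + p_{Brew}).
∂π/∂p_{Aroma} = 336 − 6p_{Aroma} + p_{Brew} = 0 ⇒ p_{Aroma} = 56 + (1/6)p_{Brew}.
Similarly p_{Brew} = 63 + (1/6)p_{Aroma}.
Plugging p_{Brew} into Aroma's best response: p_{Aroma} = 56 + (1/6)(63 + (1/6)p_{Aroma}) ⇒ (35/36)p_{Aroma} = 66.5, so p_{Aroma} = 68.4.
Then p_{Brew} = 63 + (1/6)·68.4 = 74.4.
q_{Aroma} = 273 − 3·68.4 + 74.4 = 142.2.
Profit = (68.4 − 21)·142.2 = 6740.28.

6740.28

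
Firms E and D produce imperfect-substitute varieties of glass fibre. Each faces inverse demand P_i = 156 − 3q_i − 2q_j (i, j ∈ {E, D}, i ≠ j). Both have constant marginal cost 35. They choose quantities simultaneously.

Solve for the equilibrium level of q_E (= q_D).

15.125

Firm E's profit: π = q_E(156 − 3q_E − 2q_D) − 35q_E.
∂π/∂q_E = 121 − 6q_E − 2q_D = 0 ⇒ q_E = 121/6 − (1/3)q_D.
The game is symmetric, so in equilibrium q_D = q_E: the reaction function gives (4/3)q_E = 121/6, hence q_E = 15.125.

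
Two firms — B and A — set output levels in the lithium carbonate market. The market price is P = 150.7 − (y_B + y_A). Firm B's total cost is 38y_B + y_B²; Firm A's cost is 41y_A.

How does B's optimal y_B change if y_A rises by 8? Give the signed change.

Firm B's profit: π = y_B(150.7 − (y_B + y_A)) − 38y_B − y_B².
∂π/∂y_B = 112.7 − 4y_B − y_A = 0, so y_B = 28.175 − 0.25y_A.
The reaction-function slope is −0.25, so an 8-unit rise in y_A moves y_B by −0.25 × 8 = −2. B's best response falls — the actions are strategic substitutes.

-2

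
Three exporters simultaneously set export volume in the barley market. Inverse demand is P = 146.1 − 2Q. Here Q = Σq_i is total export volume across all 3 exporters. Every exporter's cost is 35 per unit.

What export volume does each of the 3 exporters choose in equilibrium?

A representative exporter's profit is π_i = q_i(146.1 − 2Q) − 35q_i, with Q = q_i + Σ_{j≠i} q_j.
First-order condition: 111.1 − 4q_i − 2Σ_{j≠i} q_j = 0.
In a symmetric equilibrium every exporter chooses the same q, so Σ_{j≠i} q_j = 2q. The condition becomes 111.1 − 8q = 0, giving q = 111.1/8 = 13.8875.

13.8875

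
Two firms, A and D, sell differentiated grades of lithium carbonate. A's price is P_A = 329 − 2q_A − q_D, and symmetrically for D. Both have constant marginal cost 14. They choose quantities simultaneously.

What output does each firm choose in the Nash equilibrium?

63

Firm A's profit: π = q_A(329 − 2q_A − q_D) − 14q_A.
∂π/∂q_A = 315 − 4q_A − q_D = 0 ⇒ q_A = 78.75 − 0.25q_D.
The game is symmetric, so in equilibrium q_D = q_A: the reaction function gives 1.25q_A = 78.75, hence q_A = 63.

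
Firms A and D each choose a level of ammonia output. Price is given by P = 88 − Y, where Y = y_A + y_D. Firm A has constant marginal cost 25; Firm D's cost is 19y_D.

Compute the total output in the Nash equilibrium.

44

Firm A's profit: π = y_A(88 − (y_A + y_D)) − 25y_A.
∂π/∂y_A = 63 − 2y_A − y_D = 0, so y_A = 31.5 − 0.5y_D.
By the same steps for D: y_D = 34.5 − 0.5y_A.
Solving the two reaction functions simultaneously: (1 − (−0.5)(−0.5))y_A = 31.5 − 0.5·34.5, so 0.75y_A = 14.25 and y_A = 19.
Then y_D = 34.5 − 0.5·19 = 25.
Total output: 19 + 25 = 44.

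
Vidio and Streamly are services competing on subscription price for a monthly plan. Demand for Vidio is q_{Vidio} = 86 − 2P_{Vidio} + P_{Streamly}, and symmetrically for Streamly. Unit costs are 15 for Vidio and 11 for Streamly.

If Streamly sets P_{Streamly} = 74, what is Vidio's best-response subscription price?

Vidio's profit: π = (P_{Vidio} − 15)(86 − 2P_{Vidio} + P_{Streamly}).
∂π/∂P_{Vidio} = 116 − 4P_{Vidio} + P_{Streamly} = 0 ⇒ P_{Vidio} = 29 + 0.25P_{Streamly}.
At P_{Streamly} = 74: P_{Vidio} = 29 + 0.25·74 = 47.5.

47.5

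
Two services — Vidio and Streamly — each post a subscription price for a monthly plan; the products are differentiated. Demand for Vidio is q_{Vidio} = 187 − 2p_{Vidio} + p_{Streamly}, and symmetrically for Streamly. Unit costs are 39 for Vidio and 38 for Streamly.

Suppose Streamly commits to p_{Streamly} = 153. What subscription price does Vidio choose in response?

Vidio's profit: π = (p_{Vidio} − 39)(187 − 2p_{Vidio} + p_{Streamly}).
∂π/∂p_{Vidio} = 265 − 4p_{Vidio} + p_{Streamly} = 0 ⇒ p_{Vidio} = 66.25 + 0.25p_{Streamly}.
At p_{Streamly} = 153: p_{Vidio} = 66.25 + 0.25·153 = 104.5.

104.5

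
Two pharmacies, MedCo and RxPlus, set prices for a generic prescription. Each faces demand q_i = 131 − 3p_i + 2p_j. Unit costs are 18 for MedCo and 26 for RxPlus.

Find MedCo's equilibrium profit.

MedCo's profit: π = (p_{MedCo} − 18)(131 − 3p_{MedCo} + 2p_{RxPlus}).
∂π/∂p_{MedCo} = 185 − 6p_{MedCo} + 2p_{RxPlus} = 0 ⇒ p_{MedCo} = 185/6 + (1/3)p_{RxPlus}.
Similarly p_{RxPlus} = 209/6 + (1/3)p_{MedCo}.
Solving the two reaction functions simultaneously: (1 − (1/3)(1/3))p_{MedCo} = 185/6 + (1/3)·(209/6), so (8/9)p_{MedCo} = 382/9 and p_{MedCo} = 47.75.
Then p_{RxPlus} = 209/6 + (1/3)·47.75 = 50.75.
q_{MedCo} = 131 − 3·47.75 + 2·50.75 = 89.25.
Profit = (47.75 − 18)·89.25 = 2655.1875.

2655.1875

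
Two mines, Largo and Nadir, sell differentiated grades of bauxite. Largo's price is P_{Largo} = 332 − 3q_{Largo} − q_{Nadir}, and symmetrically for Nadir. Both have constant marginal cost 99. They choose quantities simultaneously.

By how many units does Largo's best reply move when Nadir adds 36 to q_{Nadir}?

Mine Largo's profit: π = q_{Largo}(332 − 3q_{Largo} − q_{Nadir}) − 99q_{Largo}.
∂π/∂q_{Largo} = 233 − 6q_{Largo} − q_{Nadir} = 0 ⇒ q_{Largo} = 233/6 − (1/6)q_{Nadir}.
The reaction-function slope is −1/6, so a 36-unit rise in q_{Nadir} moves q_{Largo} by −1/6 × 36 = −6. Largo's best response falls — the actions are strategic substitutes.

-6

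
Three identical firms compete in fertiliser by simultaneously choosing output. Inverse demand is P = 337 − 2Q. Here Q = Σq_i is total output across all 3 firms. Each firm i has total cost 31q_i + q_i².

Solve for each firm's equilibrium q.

A representative firm's profit is π_i = q_i(337 − 2Q) − 31q_i − q_i², with Q = q_i + Σ_{j≠i} q_j.
First-order condition: 306 − 6q_i − 2Σ_{j≠i} q_j = 0.
With identical firms, set every q_j = q: then 306 − 6q − 4q = 0, i.e. q = 306/10 = 30.6.

30.6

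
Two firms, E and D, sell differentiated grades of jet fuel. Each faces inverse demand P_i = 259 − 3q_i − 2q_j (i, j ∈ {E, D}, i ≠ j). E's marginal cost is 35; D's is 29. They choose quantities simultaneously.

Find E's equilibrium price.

117.875

Firm E's profit: π = q_E(259 − 3q_E − 2q_D) − 35q_E.
∂π/∂q_E = 224 − 6q_E − 2q_D = 0 ⇒ q_E = 112/3 − (1/3)q_D.
Similarly q_D = 115/3 − (1/3)q_E.
Solving the two reaction functions simultaneously: (1 − (−1/3)(−1/3))q_E = 112/3 − (1/3)·(115/3), so (8/9)q_E = 221/9 and q_E = 27.625.
Then q_D = 115/3 − (1/3)·27.625 = 29.125.
P_E = 259 − 3·27.625 − 2·29.125 = 117.875.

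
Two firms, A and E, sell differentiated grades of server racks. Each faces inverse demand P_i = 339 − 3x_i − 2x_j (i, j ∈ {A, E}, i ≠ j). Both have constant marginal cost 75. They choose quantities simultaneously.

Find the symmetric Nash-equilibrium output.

Firm A's profit: π = x_A(339 − 3x_A − 2x_E) − 75x_A.
∂π/∂x_A = 264 − 6x_A − 2x_E = 0 ⇒ x_A = 44 − (1/3)x_E.
By symmetry x_E = x_A; substituting into the reaction function, (4/3)x_A = 44 and x_A = 33.

33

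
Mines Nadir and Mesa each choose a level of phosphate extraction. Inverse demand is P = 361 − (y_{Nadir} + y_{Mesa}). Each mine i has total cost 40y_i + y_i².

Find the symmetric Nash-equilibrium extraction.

64.2

Mine Nadir's profit: π = y_{Nadir}(361 − (y_{Nadir} + y_{Mesa})) − 40y_{Nadir} − y_{Nadir}².
∂π/∂y_{Nadir} = 321 − 4y_{Nadir} − y_{Mesa} = 0, so y_{Nadir} = 80.25 − 0.25y_{Mesa}.
Setting y_{Nadir} = y_{Mesa} in the reaction function: y_{Nadir} = 80.25 − 0.25y_{Nadir}, so y_{Nadir} = 80.25 / 1.25 = 64.2.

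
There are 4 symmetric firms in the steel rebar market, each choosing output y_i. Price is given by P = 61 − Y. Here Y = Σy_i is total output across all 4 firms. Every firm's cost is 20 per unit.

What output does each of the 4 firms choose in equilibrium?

8.2

A representative firm's profit is π_i = y_i(61 − Y) − 20y_i, with Y = y_i + Σ_{j≠i} y_j.
First-order condition: 41 − 2y_i − Σ_{j≠i} y_j = 0.
In a symmetric equilibrium every firm chooses the same y, so Σ_{j≠i} y_j = 3y. The condition becomes 41 − 5y = 0, giving y = 41/5 = 8.2.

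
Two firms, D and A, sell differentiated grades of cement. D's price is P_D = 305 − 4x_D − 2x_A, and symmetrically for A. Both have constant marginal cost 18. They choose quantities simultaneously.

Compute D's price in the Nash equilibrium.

Firm D's profit: π = x_D(305 − 4x_D − 2x_A) − 18x_D.
∂π/∂x_D = 287 − 8x_D − 2x_A = 0 ⇒ x_D = 35.875 − 0.25x_A.
Setting x_D = x_A in the reaction function: x_D = 35.875 − 0.25x_D, so x_D = 35.875 / 1.25 = 28.7.
P_D = 305 − 4·28.7 − 2·28.7 = 132.8.

132.8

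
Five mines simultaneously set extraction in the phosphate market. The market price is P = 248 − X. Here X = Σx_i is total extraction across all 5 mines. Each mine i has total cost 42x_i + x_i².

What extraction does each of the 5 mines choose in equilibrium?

A representative mine's profit is π_i = x_i(248 − X) − 42x_i − x_i², with X = x_i + Σ_{j≠i} x_j.
First-order condition: 206 − 4x_i − Σ_{j≠i} x_j = 0.
With identical mines, set every x_j = x: then 206 − 4x − 4x = 0, i.e. x = 206/8 = 25.75.

25.75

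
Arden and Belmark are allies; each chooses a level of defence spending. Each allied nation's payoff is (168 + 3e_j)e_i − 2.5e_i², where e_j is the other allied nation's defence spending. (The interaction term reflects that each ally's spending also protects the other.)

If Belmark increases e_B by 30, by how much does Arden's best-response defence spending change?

18

Arden's payoff is (168 + 3e_B)e_A − 2.5e_A².
∂π/∂e_A = 168 + 3e_B − 5e_A = 0, so e_A = 33.6 + 0.6e_B.
The reaction-function slope is 0.6, so a 30-unit rise in e_B moves e_A by 0.6 × 30 = 18. Arden's best response rises — the actions are strategic complements.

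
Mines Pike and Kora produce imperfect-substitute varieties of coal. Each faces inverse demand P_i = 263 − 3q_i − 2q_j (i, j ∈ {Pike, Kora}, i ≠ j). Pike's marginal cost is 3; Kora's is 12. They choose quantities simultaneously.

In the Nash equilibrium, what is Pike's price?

102.1875

Mine Pike's profit: π = q_{Pike}(263 − 3q_{Pike} − 2q_{Kora}) − 3q_{Pike}.
∂π/∂q_{Pike} = 260 − 6q_{Pike} − 2q_{Kora} = 0 ⇒ q_{Pike} = 130/3 − (1/3)q_{Kora}.
Similarly q_{Kora} = 251/6 − (1/3)q_{Pike}.
Solving the two reaction functions simultaneously: (1 − (−1/3)(−1/3))q_{Pike} = 130/3 − (1/3)·(251/6), so (8/9)q_{Pike} = 529/18 and q_{Pike} = 33.0625.
Then q_{Kora} = 251/6 − (1/3)·33.0625 = 30.8125.
P_{Pike} = 263 − 3·33.0625 − 2·30.8125 = 102.1875.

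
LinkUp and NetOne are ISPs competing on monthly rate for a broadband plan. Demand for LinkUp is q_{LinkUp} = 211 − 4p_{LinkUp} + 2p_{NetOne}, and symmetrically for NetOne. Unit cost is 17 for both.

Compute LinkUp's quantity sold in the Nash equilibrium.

LinkUp's profit: π = (p_{LinkUp} − 17)(211 − 4p_{LinkUp} + 2p_{NetOne}).
∂π/∂p_{LinkUp} = 279 − 8p_{LinkUp} + 2p_{NetOne} = 0 ⇒ p_{LinkUp} = 34.875 + 0.25p_{NetOne}.
By symmetry p_{NetOne} = p_{LinkUp}; substituting into the reaction function, 0.75p_{LinkUp} = 34.875 and p_{LinkUp} = 46.5.
q_{LinkUp} = 211 − 4·46.5 + 2·46.5 = 118.

118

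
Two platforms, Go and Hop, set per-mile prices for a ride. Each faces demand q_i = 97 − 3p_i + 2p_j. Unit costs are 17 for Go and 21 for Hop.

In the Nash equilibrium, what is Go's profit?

Go's profit: π = (p_{Go} − 17)(97 − 3p_{Go} + 2p_{Hop}).
∂π/∂p_{Go} = 148 − 6p_{Go} + 2p_{Hop} = 0 ⇒ p_{Go} = 74/3 + (1/3)p_{Hop}.
Similarly p_{Hop} = 80/3 + (1/3)p_{Go}.
Substituting the second reaction function into the first: p_{Go} = 74/3 + (1/3)(80/3 + (1/3)p_{Go}), which gives (8/9)p_{Go} = 302/9 ⇒ p_{Go} = 37.75.
Then p_{Hop} = 80/3 + (1/3)·37.75 = 39.25.
q_{Go} = 97 − 3·37.75 + 2·39.25 = 62.25.
Profit = (37.75 − 17)·62.25 = 1291.6875.

1291.6875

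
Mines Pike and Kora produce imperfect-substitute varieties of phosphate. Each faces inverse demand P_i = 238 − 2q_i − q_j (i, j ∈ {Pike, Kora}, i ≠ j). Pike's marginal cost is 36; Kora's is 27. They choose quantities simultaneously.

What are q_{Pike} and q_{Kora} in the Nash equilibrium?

Mine Pike's profit: π = q_{Pike}(238 − 2q_{Pike} − q_{Kora}) − 36q_{Pike}.
∂π/∂q_{Pike} = 202 − 4q_{Pike} − q_{Kora} = 0 ⇒ q_{Pike} = 50.5 − 0.25q_{Kora}.
Similarly q_{Kora} = 52.75 − 0.25q_{Pike}.
Solving the two reaction functions simultaneously: (1 − (−0.25)(−0.25))q_{Pike} = 50.5 − 0.25·52.75, so 0.9375q_{Pike} = 37.3125 and q_{Pike} = 39.8.
Then q_{Kora} = 52.75 − 0.25·39.8 = 42.8.

39.8, 42.8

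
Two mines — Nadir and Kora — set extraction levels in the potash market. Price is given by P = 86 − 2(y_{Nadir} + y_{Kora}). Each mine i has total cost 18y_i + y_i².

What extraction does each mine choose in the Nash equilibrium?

8.5

Mine Nadir's profit: π = y_{Nadir}(86 − 2(y_{Nadir} + y_{Kora})) − 18y_{Nadir} − y_{Nadir}².
∂π/∂y_{Nadir} = 68 − 6y_{Nadir} − 2y_{Kora} = 0, so y_{Nadir} = 34/3 − (1/3)y_{Kora}.
By symmetry y_{Kora} = y_{Nadir}; substituting into the reaction function, (4/3)y_{Nadir} = 34/3 and y_{Nadir} = 8.5.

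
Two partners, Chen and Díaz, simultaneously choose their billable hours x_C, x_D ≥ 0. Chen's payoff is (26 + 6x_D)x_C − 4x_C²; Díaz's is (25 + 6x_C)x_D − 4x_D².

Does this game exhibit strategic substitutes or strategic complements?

strategic complements

Expanding Chen's payoff: 26x_C + 6x_Dx_C − 4x_C².
∂π/∂x_C = 26 + 6x_D − 8x_C = 0, so x_C = 3.25 + 0.75x_D.
The best-response slope dx_C/dx_D = 0.75 > 0: the reaction function is upward-sloping, so the choices are strategic complements.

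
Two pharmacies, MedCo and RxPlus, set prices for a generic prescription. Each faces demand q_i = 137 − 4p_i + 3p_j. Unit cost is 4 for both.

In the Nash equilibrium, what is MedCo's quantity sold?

MedCo's profit: π = (p_{MedCo} − 4)(137 − 4p_{MedCo} + 3p_{RxPlus}).
∂π/∂p_{MedCo} = 153 − 8p_{MedCo} + 3p_{RxPlus} = 0 ⇒ p_{MedCo} = 19.125 + 0.375p_{RxPlus}.
Setting p_{MedCo} = p_{RxPlus} in the reaction function: p_{MedCo} = 19.125 + 0.375p_{MedCo}, so p_{MedCo} = 19.125 / 0.625 = 30.6.
q_{MedCo} = 137 − 4·30.6 + 3·30.6 = 106.4.

106.4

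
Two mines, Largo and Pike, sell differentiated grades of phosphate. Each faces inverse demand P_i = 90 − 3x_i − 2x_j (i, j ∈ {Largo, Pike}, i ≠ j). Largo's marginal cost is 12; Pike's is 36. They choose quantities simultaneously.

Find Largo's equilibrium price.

45.75

Mine Largo's profit: π = x_{Largo}(90 − 3x_{Largo} − 2x_{Pike}) − 12x_{Largo}.
∂π/∂x_{Largo} = 78 − 6x_{Largo} − 2x_{Pike} = 0 ⇒ x_{Largo} = 13 − (1/3)x_{Pike}.
Similarly x_{Pike} = 9 − (1/3)x_{Largo}.
Substituting the second reaction function into the first: x_{Largo} = 13 − (1/3)(9 − (1/3)x_{Largo}), which gives (8/9)x_{Largo} = 10 ⇒ x_{Largo} = 11.25.
Then x_{Pike} = 9 − (1/3)·11.25 = 5.25.
P_{Largo} = 90 − 3·11.25 − 2·5.25 = 45.75.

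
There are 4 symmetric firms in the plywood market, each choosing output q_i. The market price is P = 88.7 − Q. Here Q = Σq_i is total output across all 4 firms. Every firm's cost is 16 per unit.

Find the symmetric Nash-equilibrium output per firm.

14.54

A representative firm's profit is π_i = q_i(88.7 − Q) − 16q_i, with Q = q_i + Σ_{j≠i} q_j.
First-order condition: 72.7 − 2q_i − Σ_{j≠i} q_j = 0.
In a symmetric equilibrium every firm chooses the same q, so Σ_{j≠i} q_j = 3q. The condition becomes 72.7 − 5q = 0, giving q = 72.7/5 = 14.54.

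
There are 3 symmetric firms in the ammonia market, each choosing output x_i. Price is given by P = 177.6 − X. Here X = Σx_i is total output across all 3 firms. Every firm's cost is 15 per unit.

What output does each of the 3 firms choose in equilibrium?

A representative firm's profit is π_i = x_i(177.6 − X) − 15x_i, with X = x_i + Σ_{j≠i} x_j.
First-order condition: 162.6 − 2x_i − Σ_{j≠i} x_j = 0.
Imposing symmetry (x_j = x for all j) turns Σ_{j≠i} x_j into 2x, so 162.6 = 4x and x = 40.65.

40.65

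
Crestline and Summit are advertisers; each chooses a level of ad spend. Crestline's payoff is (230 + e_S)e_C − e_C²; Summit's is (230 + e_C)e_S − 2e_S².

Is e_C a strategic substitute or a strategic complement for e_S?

Expanding Crestline's payoff: 230e_C + e_Se_C − e_C².
∂π/∂e_C = 230 + e_S − 2e_C = 0, so e_C = 115 + 0.5e_S.
The best-response slope de_C/de_S = 0.5 > 0: the reaction function is upward-sloping, so the choices are strategic complements.

strategic complements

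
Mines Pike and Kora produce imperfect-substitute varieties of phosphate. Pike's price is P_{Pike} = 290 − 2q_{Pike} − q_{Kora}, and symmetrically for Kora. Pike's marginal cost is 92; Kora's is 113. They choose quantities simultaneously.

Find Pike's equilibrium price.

Mine Pike's profit: π = q_{Pike}(290 − 2q_{Pike} − q_{Kora}) − 92q_{Pike}.
∂π/∂q_{Pike} = 198 − 4q_{Pike} − q_{Kora} = 0 ⇒ q_{Pike} = 49.5 − 0.25q_{Kora}.
Similarly q_{Kora} = 44.25 − 0.25q_{Pike}.
Substituting the second reaction function into the first: q_{Pike} = 49.5 − 0.25(44.25 − 0.25q_{Pike}), which gives 0.9375q_{Pike} = 38.4375 ⇒ q_{Pike} = 41.
Then q_{Kora} = 44.25 − 0.25·41 = 34.
P_{Pike} = 290 − 2·41 − 34 = 174.

174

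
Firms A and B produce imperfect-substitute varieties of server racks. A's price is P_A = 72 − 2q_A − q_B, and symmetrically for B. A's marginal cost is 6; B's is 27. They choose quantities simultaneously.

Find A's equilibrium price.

Firm A's profit: π = q_A(72 − 2q_A − q_B) − 6q_A.
∂π/∂q_A = 66 − 4q_A − q_B = 0 ⇒ q_A = 16.5 − 0.25q_B.
Similarly q_B = 11.25 − 0.25q_A.
Substituting the second reaction function into the first: q_A = 16.5 − 0.25(11.25 − 0.25q_A), which gives 0.9375q_A = 13.6875 ⇒ q_A = 14.6.
Then q_B = 11.25 − 0.25·14.6 = 7.6.
P_A = 72 − 2·14.6 − 7.6 = 35.2.

35.2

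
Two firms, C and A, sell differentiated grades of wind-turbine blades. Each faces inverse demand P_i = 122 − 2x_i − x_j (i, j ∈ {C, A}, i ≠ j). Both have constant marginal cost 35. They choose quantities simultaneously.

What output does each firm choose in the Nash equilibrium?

17.4

Firm C's profit: π = x_C(122 − 2x_C − x_A) − 35x_C.
∂π/∂x_C = 87 − 4x_C − x_A = 0 ⇒ x_C = 21.75 − 0.25x_A.
The game is symmetric, so in equilibrium x_A = x_C: the reaction function gives 1.25x_C = 21.75, hence x_C = 17.4.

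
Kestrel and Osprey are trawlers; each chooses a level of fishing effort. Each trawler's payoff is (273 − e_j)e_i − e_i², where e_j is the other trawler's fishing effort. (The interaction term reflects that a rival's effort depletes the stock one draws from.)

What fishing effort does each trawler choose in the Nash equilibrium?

91

Kestrel's payoff is (273 − e_O)e_K − e_K².
∂π/∂e_K = 273 − e_O − 2e_K = 0, so e_K = 136.5 − 0.5e_O.
Setting e_K = e_O in the reaction function: e_K = 136.5 − 0.5e_K, so e_K = 136.5 / 1.5 = 91.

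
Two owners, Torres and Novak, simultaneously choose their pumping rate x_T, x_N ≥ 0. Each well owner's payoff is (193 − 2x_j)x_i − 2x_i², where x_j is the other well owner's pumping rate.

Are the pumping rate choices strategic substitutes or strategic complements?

strategic substitutes

Torres's payoff is (193 − 2x_N)x_T − 2x_T².
∂π/∂x_T = 193 − 2x_N − 4x_T = 0, so x_T = 48.25 − 0.5x_N.
The best-response slope dx_T/dx_N = −0.5 < 0: the reaction function is downward-sloping, so the choices are strategic substitutes.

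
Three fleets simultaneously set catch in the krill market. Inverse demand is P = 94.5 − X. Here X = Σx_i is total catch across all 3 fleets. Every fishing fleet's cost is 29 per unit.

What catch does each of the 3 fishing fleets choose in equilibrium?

16.375

A representative fishing fleet's profit is π_i = x_i(94.5 − X) − 29x_i, with X = x_i + Σ_{j≠i} x_j.
First-order condition: 65.5 − 2x_i − Σ_{j≠i} x_j = 0.
Imposing symmetry (x_j = x for all j) turns Σ_{j≠i} x_j into 2x, so 65.5 = 4x and x = 16.375.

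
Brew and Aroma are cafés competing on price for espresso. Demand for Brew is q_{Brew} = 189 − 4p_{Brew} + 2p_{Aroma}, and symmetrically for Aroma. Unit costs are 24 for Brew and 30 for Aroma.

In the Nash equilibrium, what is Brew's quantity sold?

Brew's profit: π = (p_{Brew} − 24)(189 − 4p_{Brew} + 2p_{Aroma}).
∂π/∂p_{Brew} = 285 − 8p_{Brew} + 2p_{Aroma} = 0 ⇒ p_{Brew} = 35.625 + 0.25p_{Aroma}.
Similarly p_{Aroma} = 38.625 + 0.25p_{Brew}.
Plugging p_{Aroma} into Brew's best response: p_{Brew} = 35.625 + 0.25(38.625 + 0.25p_{Brew}) ⇒ 0.9375p_{Brew} = 1449/32, so p_{Brew} = 48.3.
Then p_{Aroma} = 38.625 + 0.25·48.3 = 50.7.
q_{Brew} = 189 − 4·48.3 + 2·50.7 = 97.2.

97.2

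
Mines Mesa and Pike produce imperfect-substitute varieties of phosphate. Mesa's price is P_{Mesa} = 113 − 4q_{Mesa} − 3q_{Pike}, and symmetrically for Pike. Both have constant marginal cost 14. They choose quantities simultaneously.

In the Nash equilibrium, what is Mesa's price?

Mine Mesa's profit: π = q_{Mesa}(113 − 4q_{Mesa} − 3q_{Pike}) − 14q_{Mesa}.
∂π/∂q_{Mesa} = 99 − 8q_{Mesa} − 3q_{Pike} = 0 ⇒ q_{Mesa} = 12.375 − 0.375q_{Pike}.
By symmetry q_{Pike} = q_{Mesa}; substituting into the reaction function, 1.375q_{Mesa} = 12.375 and q_{Mesa} = 9.
P_{Mesa} = 113 − 4·9 − 3·9 = 50.

50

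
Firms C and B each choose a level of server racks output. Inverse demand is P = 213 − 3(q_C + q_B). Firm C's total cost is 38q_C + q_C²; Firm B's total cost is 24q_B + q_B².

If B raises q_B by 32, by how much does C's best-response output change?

Firm C's profit: π = q_C(213 − 3(q_C + q_B)) − 38q_C − q_C².
∂π/∂q_C = 175 − 8q_C − 3q_B = 0, so q_C = 21.875 − 0.375q_B.
The reaction-function slope is −0.375, so a 32-unit rise in q_B moves q_C by −0.375 × 32 = −12. C's best response falls — the actions are strategic substitutes.

-12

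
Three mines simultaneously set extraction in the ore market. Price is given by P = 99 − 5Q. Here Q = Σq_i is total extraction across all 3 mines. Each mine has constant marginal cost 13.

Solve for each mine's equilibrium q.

A representative mine's profit is π_i = q_i(99 − 5Q) − 13q_i, with Q = q_i + Σ_{j≠i} q_j.
First-order condition: 86 − 10q_i − 5Σ_{j≠i} q_j = 0.
In a symmetric equilibrium every mine chooses the same q, so Σ_{j≠i} q_j = 2q. The condition becomes 86 − 20q = 0, giving q = 86/20 = 4.3.

4.3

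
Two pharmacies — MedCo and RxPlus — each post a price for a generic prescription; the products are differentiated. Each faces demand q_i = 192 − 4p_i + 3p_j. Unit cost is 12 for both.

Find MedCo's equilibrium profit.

MedCo's profit: π = (p_{MedCo} − 12)(192 − 4p_{MedCo} + 3p_{RxPlus}).
∂π/∂p_{MedCo} = 240 − 8p_{MedCo} + 3p_{RxPlus} = 0 ⇒ p_{MedCo} = 30 + 0.375p_{RxPlus}.
Setting p_{MedCo} = p_{RxPlus} in the reaction function: p_{MedCo} = 30 + 0.375p_{MedCo}, so p_{MedCo} = 30 / 0.625 = 48.
q_{MedCo} = 192 − 4·48 + 3·48 = 144.
Profit = (48 − 12)·144 = 5184.

5184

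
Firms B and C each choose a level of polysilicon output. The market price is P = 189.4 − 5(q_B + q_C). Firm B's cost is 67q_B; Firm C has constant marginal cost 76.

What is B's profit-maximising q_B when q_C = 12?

Firm B's profit: π = q_B(189.4 − 5(q_B + q_C)) − 67q_B.
∂π/∂q_B = 122.4 − 10q_B − 5q_C = 0, so q_B = 12.24 − 0.5q_C.
At q_C = 12: q_B = 12.24 − 0.5·12 = 6.24.

6.24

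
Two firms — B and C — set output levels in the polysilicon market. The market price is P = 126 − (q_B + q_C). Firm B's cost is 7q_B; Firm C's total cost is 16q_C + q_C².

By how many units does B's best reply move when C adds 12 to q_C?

-6

Firm B's profit: π = q_B(126 − (q_B + q_C)) − 7q_B.
∂π/∂q_B = 119 − 2q_B − q_C = 0, so q_B = 59.5 − 0.5q_C.
The reaction-function slope is −0.5, so a 12-unit rise in q_C moves q_B by −0.5 × 12 = −6. B's best response falls — the actions are strategic substitutes.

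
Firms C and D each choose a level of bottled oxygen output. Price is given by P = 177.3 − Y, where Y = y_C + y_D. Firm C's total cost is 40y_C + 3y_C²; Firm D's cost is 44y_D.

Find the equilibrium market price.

105.94

Firm C's profit: π = y_C(177.3 − (y_C + y_D)) − 40y_C − 3y_C².
∂π/∂y_C = 137.3 − 8y_C − y_D = 0, so y_C = 17.1625 − 0.125y_D.
For D: ∂π/∂y_D = 133.3 − 2y_D − y_C = 0 ⇒ y_D = 66.65 − 0.5y_C.
Plugging y_D into C's best response: y_C = 17.1625 − 0.125(66.65 − 0.5y_C) ⇒ 0.9375y_C = 1413/160, so y_C = 9.42.
Then y_D = 66.65 − 0.5·9.42 = 61.94.
Equilibrium price: P = 177.3 − 71.36 = 105.94.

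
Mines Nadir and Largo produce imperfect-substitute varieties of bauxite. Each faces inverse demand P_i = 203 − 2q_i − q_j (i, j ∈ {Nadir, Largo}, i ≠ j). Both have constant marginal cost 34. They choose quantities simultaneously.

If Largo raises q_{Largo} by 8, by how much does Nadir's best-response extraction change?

-2

Mine Nadir's profit: π = q_{Nadir}(203 − 2q_{Nadir} − q_{Largo}) − 34q_{Nadir}.
∂π/∂q_{Nadir} = 169 − 4q_{Nadir} − q_{Largo} = 0 ⇒ q_{Nadir} = 42.25 − 0.25q_{Largo}.
The reaction-function slope is −0.25, so an 8-unit rise in q_{Largo} moves q_{Nadir} by −0.25 × 8 = −2. Nadir's best response falls — the actions are strategic substitutes.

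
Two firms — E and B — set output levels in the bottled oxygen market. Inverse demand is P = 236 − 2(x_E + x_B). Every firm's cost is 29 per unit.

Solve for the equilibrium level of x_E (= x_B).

34.5

Firm E's profit: π = x_E(236 − 2(x_E + x_B)) − 29x_E.
∂π/∂x_E = 207 − 4x_E − 2x_B = 0, so x_E = 51.75 − 0.5x_B.
Setting x_E = x_B in the reaction function: x_E = 51.75 − 0.5x_E, so x_E = 51.75 / 1.5 = 34.5.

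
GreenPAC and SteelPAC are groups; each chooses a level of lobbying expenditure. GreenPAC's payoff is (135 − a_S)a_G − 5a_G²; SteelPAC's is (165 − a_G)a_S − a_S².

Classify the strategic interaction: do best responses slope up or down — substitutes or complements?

Expanding GreenPAC's payoff: 135a_G − a_Sa_G − 5a_G².
∂π/∂a_G = 135 − a_S − 10a_G = 0, so a_G = 13.5 − 0.1a_S.
The best-response slope da_G/da_S = −0.1 < 0: the reaction function is downward-sloping, so the choices are strategic substitutes.

strategic substitutes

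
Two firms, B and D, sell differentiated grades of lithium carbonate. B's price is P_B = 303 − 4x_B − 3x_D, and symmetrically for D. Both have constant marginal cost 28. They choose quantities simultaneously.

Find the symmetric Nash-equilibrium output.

25

Firm B's profit: π = x_B(303 − 4x_B − 3x_D) − 28x_B.
∂π/∂x_B = 275 − 8x_B − 3x_D = 0 ⇒ x_B = 34.375 − 0.375x_D.
The game is symmetric, so in equilibrium x_D = x_B: the reaction function gives 1.375x_B = 34.375, hence x_B = 25.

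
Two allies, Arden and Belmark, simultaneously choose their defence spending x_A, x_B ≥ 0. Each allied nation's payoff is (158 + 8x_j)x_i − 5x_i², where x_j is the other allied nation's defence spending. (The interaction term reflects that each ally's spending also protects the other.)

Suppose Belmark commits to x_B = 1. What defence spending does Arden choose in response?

Arden's payoff is (158 + 8x_B)x_A − 5x_A².
∂π/∂x_A = 158 + 8x_B − 10x_A = 0, so x_A = 15.8 + 0.8x_B.
At x_B = 1: x_A = 15.8 + 0.8·1 = 16.6.

16.6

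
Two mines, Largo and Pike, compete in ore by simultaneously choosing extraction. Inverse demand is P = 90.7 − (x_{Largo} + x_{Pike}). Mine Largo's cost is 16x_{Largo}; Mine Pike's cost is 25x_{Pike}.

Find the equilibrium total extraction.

Mine Largo's profit: π = x_{Largo}(90.7 − (x_{Largo} + x_{Pike})) − 16x_{Largo}.
∂π/∂x_{Largo} = 74.7 − 2x_{Largo} − x_{Pike} = 0, so x_{Largo} = 37.35 − 0.5x_{Pike}.
By the same steps for Pike: x_{Pike} = 32.85 − 0.5x_{Largo}.
Substituting the second reaction function into the first: x_{Largo} = 37.35 − 0.5(32.85 − 0.5x_{Largo}), which gives 0.75x_{Largo} = 20.925 ⇒ x_{Largo} = 27.9.
Then x_{Pike} = 32.85 − 0.5·27.9 = 18.9.
Total extraction: 27.9 + 18.9 = 46.8.

46.8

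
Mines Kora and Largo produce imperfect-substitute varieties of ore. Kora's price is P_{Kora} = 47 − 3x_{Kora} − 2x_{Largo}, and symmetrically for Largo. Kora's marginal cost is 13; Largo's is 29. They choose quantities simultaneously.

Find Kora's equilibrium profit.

82.6875

Mine Kora's profit: π = x_{Kora}(47 − 3x_{Kora} − 2x_{Largo}) − 13x_{Kora}.
∂π/∂x_{Kora} = 34 − 6x_{Kora} − 2x_{Largo} = 0 ⇒ x_{Kora} = 17/3 − (1/3)x_{Largo}.
Similarly x_{Largo} = 3 − (1/3)x_{Kora}.
Solving the two reaction functions simultaneously: (1 − (−1/3)(−1/3))x_{Kora} = 17/3 − (1/3)·3, so (8/9)x_{Kora} = 14/3 and x_{Kora} = 5.25.
Then x_{Largo} = 3 − (1/3)·5.25 = 1.25.
P_{Kora} = 47 − 3·5.25 − 2·1.25 = 28.75.
Profit = (28.75 − 13)·5.25 = 82.6875.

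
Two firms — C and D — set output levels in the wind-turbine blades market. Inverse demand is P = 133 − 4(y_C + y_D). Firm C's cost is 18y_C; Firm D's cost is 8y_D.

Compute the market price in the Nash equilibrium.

53

Firm C's profit: π = y_C(133 − 4(y_C + y_D)) − 18y_C.
∂π/∂y_C = 115 − 8y_C − 4y_D = 0, so y_C = 14.375 − 0.5y_D.
By the same steps for D: y_D = 15.625 − 0.5y_C.
Substituting the second reaction function into the first: y_C = 14.375 − 0.5(15.625 − 0.5y_C), which gives 0.75y_C = 6.5625 ⇒ y_C = 8.75.
Then y_D = 15.625 − 0.5·8.75 = 11.25.
Equilibrium price: P = 133 − 4·20 = 53.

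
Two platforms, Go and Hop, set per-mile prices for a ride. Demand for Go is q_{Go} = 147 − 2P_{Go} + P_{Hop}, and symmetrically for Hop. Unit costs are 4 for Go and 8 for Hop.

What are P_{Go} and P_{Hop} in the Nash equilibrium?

52.2, 53.8

Go's profit: π = (P_{Go} − 4)(147 − 2P_{Go} + P_{Hop}).
∂π/∂P_{Go} = 155 − 4P_{Go} + P_{Hop} = 0 ⇒ P_{Go} = 38.75 + 0.25P_{Hop}.
Similarly P_{Hop} = 40.75 + 0.25P_{Go}.
Substituting the second reaction function into the first: P_{Go} = 38.75 + 0.25(40.75 + 0.25P_{Go}), which gives 0.9375P_{Go} = 48.9375 ⇒ P_{Go} = 52.2.
Then P_{Hop} = 40.75 + 0.25·52.2 = 53.8.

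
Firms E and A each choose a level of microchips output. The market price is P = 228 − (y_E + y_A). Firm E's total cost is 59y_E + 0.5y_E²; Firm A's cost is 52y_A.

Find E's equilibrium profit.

Firm E's profit: π = y_E(228 − (y_E + y_A)) − 59y_E − 0.5y_E².
∂π/∂y_E = 169 − 3y_E − y_A = 0, so y_E = 169/3 − (1/3)y_A.
For A: ∂π/∂y_A = 176 − 2y_A − y_E = 0 ⇒ y_A = 88 − 0.5y_E.
Plugging y_A into E's best response: y_E = 169/3 − (1/3)(88 − 0.5y_E) ⇒ (5/6)y_E = 27, so y_E = 32.4.
Then y_A = 88 − 0.5·32.4 = 71.8.
Price P = 228 − 104.2 = 123.8.
E's profit: (123.8 − 59)·32.4 − 0.5(32.4)² = 1574.64.

1574.64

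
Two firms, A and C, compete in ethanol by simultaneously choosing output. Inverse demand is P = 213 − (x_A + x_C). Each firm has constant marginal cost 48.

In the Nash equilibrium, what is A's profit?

Firm A's profit: π = x_A(213 − (x_A + x_C)) − 48x_A.
∂π/∂x_A = 165 − 2x_A − x_C = 0, so x_A = 82.5 − 0.5x_C.
The game is symmetric, so in equilibrium x_C = x_A: the reaction function gives 1.5x_A = 82.5, hence x_A = 55.
Price P = 213 − 110 = 103.
A's profit: (103 − 48)·55 = 3025.

3025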